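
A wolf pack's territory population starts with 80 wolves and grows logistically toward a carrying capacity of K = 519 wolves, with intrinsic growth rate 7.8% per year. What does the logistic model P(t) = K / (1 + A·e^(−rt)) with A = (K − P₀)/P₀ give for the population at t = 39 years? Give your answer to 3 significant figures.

A = (519 − 80)/80 = 5.4875
P(39) = 519 / (1 + 5.4875·e^(−0.078·39)) = 519 / (1 + 5.4875·0.047739)
= 519 / 1.26197 ≈ 411.26

≈ 411 wolves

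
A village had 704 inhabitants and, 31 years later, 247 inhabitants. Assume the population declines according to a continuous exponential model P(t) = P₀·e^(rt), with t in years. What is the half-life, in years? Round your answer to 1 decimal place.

r = ln(247/704) / 31 = ln(0.35085) / 31 ≈ -0.033787 per year
half-life = ln 2 / |r| = 0.69315 / 0.033787

half-life ≈ 20.5 years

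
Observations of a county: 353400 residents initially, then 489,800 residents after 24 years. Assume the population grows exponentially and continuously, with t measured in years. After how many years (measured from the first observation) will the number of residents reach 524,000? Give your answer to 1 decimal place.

r = ln(489800/353400) / 24 ≈ 0.0136 per year
t = ln(524000/353400) / r = 0.39389 / 0.0136 ≈ 28.963

t ≈ 29.0 years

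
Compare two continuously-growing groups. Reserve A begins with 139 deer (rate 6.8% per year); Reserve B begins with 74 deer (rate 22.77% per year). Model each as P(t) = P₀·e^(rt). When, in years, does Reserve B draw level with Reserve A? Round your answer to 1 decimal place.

t ≈ 3.9 years

139·e^(0.068t) = 74·e^(0.2277t)
139/74 = e^((0.2277 − 0.068)t) → ln(1.87838) = 0.1597·t
t = 0.63041 / 0.1597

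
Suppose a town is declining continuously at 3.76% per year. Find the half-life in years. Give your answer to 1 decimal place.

half-life = ln(2) / |r| = 0.69315 / 0.0376

half-life ≈ 18.4 years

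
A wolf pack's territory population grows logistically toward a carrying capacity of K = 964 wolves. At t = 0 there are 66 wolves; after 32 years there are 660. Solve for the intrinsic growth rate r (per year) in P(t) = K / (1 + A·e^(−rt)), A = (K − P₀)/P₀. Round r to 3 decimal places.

A = (964 − 66)/66 = 13.60606
660 = 964/(1 + 13.60606·e^(−r·32)) → e^(−32r) = (1.46061 − 1)/13.60606 = 0.033853
r = −ln(0.033853)/32 = 3.38573/32

r ≈ 0.106 per year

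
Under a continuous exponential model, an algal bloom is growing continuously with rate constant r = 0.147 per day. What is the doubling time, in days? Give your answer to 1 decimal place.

doubling time ≈ 4.7 days

doubling time = ln(2) / |r| = 0.69315 / 0.147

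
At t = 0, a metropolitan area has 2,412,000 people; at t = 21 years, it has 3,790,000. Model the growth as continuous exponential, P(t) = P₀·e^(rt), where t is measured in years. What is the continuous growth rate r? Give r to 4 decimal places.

r ≈ 0.0215 per year

3790000 = 2412000 · e^(r·21)
e^(21r) = 3790000/2412000 = 1.57131
r = ln(1.57131) / 21 = 0.45191 / 21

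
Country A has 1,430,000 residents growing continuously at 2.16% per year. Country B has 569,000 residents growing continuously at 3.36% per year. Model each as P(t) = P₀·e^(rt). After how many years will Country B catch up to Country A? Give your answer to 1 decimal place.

1430000·e^(0.0216t) = 569000·e^(0.0336t)
1430000/569000 = e^((0.0336 − 0.0216)t) → ln(2.51318) = 0.012·t
t = 0.92155 / 0.012

t ≈ 76.8 years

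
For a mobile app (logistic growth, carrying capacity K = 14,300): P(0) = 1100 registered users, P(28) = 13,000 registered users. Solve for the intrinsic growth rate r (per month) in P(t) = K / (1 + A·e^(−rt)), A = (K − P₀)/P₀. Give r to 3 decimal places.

r ≈ 0.171 per month

A = (14300 − 1100)/1100 = 12
13000 = 14300/(1 + 12·e^(−r·28)) → e^(−28r) = (1.1 − 1)/12 = 0.008333
r = −ln(0.008333)/28 = 4.78749/28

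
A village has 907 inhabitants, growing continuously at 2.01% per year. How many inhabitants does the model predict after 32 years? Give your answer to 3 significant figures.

P(32) = 907 · e^(0.0201·32) = 907 · e^(0.6432)
= 907 · 1.90256 ≈ 1725.62

≈ 1,730 inhabitants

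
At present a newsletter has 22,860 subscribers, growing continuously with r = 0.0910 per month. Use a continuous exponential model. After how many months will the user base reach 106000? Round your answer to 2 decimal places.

t ≈ 16.86 months

106000 = 22860 · e^(0.091·t)
t = ln(106000/22860) / 0.091 = ln(4.63692) / 0.091 = 1.53405 / 0.091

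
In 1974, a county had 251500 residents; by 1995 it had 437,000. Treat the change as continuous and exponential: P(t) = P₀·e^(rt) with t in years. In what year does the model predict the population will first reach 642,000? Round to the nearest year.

year 2010

r = ln(437000/251500) / 21 = 0.55249/21 ≈ 0.026309 per year
t = ln(642000/251500) / r = 0.93715/0.026309 ≈ 35.62 years after 1974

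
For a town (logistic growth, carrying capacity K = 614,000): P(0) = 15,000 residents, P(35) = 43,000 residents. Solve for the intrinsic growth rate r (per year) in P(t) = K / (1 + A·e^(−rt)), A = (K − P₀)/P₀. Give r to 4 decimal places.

r ≈ 0.0315 per year

A = (614000 − 15000)/15000 = 39.93333
43000 = 614000/(1 + 39.93333·e^(−r·35)) → e^(−35r) = (14.27907 − 1)/39.93333 = 0.332531
r = −ln(0.332531)/35 = 1.10102/35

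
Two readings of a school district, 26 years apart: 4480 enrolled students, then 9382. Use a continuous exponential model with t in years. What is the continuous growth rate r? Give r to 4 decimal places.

9382 = 4480 · e^(r·26)
e^(26r) = 9382/4480 = 2.0942
r = ln(2.0942) / 26 = 0.73917 / 26

r ≈ 0.0284 per year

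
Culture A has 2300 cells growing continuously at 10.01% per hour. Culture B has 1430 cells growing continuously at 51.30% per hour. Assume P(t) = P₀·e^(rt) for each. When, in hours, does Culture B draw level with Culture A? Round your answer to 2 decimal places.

t ≈ 1.15 hours

2300·e^(0.1001t) = 1430·e^(0.513t)
2300/1430 = e^((0.513 − 0.1001)t) → ln(1.60839) = 0.4129·t
t = 0.47523 / 0.4129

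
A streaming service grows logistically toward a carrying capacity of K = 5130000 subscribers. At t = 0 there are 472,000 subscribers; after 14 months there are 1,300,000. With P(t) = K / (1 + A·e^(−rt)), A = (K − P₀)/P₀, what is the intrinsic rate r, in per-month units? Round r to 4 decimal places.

r ≈ 0.0863 per month

A = (5130000 − 472000)/472000 = 9.86864
1300000 = 5130000/(1 + 9.86864·e^(−r·14)) → e^(−14r) = (3.94615 − 1)/9.86864 = 0.298537
r = −ln(0.298537)/14 = 1.20886/14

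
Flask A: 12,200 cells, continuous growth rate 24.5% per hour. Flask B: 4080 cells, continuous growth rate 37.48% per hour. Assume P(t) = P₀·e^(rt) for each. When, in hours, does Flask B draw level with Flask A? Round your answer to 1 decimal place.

t ≈ 8.4 hours

12200·e^(0.245t) = 4080·e^(0.3748t)
12200/4080 = e^((0.3748 − 0.245)t) → ln(2.9902) = 0.1298·t
t = 1.09534 / 0.1298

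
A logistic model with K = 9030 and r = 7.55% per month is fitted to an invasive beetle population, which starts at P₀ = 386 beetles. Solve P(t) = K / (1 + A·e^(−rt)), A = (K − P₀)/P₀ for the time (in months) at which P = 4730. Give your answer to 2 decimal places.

t ≈ 42.44 months

A = (9030 − 386)/386 = 22.39378
4730 = 9030/(1 + 22.39378·e^(−0.0755t)) → 1 + 22.39378·e^(−0.0755t) = 1.90909
e^(−0.0755t) = 0.040596 → t = ln(24.63316)/0.0755 = 3.20409/0.0755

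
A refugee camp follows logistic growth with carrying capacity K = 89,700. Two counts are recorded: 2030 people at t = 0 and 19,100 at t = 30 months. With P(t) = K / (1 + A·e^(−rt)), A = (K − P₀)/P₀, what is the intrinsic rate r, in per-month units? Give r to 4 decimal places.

A = (89700 − 2030)/2030 = 43.18719
19100 = 89700/(1 + 43.18719·e^(−r·30)) → e^(−30r) = (4.69634 − 1)/43.18719 = 0.085589
r = −ln(0.085589)/30 = 2.4582/30

r ≈ 0.0819 per month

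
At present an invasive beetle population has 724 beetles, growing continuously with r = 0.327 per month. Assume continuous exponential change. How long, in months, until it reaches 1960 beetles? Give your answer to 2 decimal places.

t ≈ 3.05 months

1960 = 724 · e^(0.327·t)
t = ln(1960/724) / 0.327 = ln(2.70718) / 0.327 = 0.99591 / 0.327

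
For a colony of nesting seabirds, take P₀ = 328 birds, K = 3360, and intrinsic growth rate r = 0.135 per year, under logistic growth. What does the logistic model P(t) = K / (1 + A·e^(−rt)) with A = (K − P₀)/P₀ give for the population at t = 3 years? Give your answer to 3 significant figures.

A = (3360 − 328)/328 = 9.2439
P(3) = 3360 / (1 + 9.2439·e^(−0.135·3)) = 3360 / (1 + 9.2439·0.666977)
= 3360 / 7.16547 ≈ 468.92

≈ 469 birds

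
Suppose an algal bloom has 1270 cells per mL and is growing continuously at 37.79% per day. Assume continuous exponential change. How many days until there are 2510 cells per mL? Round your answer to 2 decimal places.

t ≈ 1.80 days

2510 = 1270 · e^(0.3779·t)
t = ln(2510/1270) / 0.3779 = ln(1.97638) / 0.3779 = 0.68127 / 0.3779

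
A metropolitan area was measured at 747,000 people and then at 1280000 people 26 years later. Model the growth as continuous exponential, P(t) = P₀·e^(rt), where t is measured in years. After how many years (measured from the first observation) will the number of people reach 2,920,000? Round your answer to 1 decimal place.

t ≈ 65.8 years

r = ln(1280000/747000) / 26 ≈ 0.020713 per year
t = ln(2920000/747000) / r = 1.36327 / 0.020713 ≈ 65.816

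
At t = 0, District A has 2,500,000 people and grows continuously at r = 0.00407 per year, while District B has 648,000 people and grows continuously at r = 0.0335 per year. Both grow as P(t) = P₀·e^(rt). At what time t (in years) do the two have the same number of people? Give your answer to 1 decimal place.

2500000·e^(0.00407t) = 648000·e^(0.0335t)
2500000/648000 = e^((0.0335 − 0.00407)t) → ln(3.85802) = 0.02943·t
t = 1.35016 / 0.02943

t ≈ 45.9 years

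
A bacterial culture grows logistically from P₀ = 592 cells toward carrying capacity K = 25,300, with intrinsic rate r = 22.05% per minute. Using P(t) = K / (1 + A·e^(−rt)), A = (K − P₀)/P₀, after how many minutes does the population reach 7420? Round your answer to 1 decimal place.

A = (25300 − 592)/592 = 41.73649
7420 = 25300/(1 + 41.73649·e^(−0.2205t)) → 1 + 41.73649·e^(−0.2205t) = 3.4097
e^(−0.2205t) = 0.057736 → t = ln(17.32018)/0.2205 = 2.85187/0.2205

t ≈ 12.9 minutes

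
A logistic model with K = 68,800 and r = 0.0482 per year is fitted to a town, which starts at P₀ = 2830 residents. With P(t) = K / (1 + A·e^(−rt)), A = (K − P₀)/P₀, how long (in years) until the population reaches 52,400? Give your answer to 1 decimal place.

A = (68800 − 2830)/2830 = 23.31095
52400 = 68800/(1 + 23.31095·e^(−0.0482t)) → 1 + 23.31095·e^(−0.0482t) = 1.31298
e^(−0.0482t) = 0.013426 → t = ln(74.48134)/0.0482 = 4.31055/0.0482

t ≈ 89.4 years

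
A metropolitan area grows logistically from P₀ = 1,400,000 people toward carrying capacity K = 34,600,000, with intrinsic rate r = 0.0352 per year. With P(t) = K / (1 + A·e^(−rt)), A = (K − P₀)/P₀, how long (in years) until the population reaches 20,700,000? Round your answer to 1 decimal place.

t ≈ 101.3 years

A = (34600000 − 1400000)/1400000 = 23.71429
20700000 = 34600000/(1 + 23.71429·e^(−0.0352t)) → 1 + 23.71429·e^(−0.0352t) = 1.6715
e^(−0.0352t) = 0.028316 → t = ln(35.31552)/0.0352 = 3.56432/0.0352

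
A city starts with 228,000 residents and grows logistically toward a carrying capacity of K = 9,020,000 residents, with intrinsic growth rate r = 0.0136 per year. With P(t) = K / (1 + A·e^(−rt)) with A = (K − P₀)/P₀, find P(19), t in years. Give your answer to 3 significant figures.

A = (9020000 − 228000)/228000 = 38.5614
P(19) = 9020000 / (1 + 38.5614·e^(−0.0136·19)) = 9020000 / (1 + 38.5614·0.772286)
= 9020000 / 30.78044 ≈ 293043.23

≈ 293,000 residents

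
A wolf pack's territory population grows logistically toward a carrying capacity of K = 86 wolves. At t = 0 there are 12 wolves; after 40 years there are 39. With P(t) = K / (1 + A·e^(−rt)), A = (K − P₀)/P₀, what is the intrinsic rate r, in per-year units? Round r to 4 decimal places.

A = (86 − 12)/12 = 6.16667
39 = 86/(1 + 6.16667·e^(−r·40)) → e^(−40r) = (2.20513 − 1)/6.16667 = 0.195426
r = −ln(0.195426)/40 = 1.63257/40

r ≈ 0.0408 per year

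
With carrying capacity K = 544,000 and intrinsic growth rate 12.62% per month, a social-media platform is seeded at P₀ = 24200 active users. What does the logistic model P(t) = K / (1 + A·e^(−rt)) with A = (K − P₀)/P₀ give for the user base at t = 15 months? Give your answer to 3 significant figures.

≈ 128,000 active users

A = (544000 − 24200)/24200 = 21.47934
P(15) = 544000 / (1 + 21.47934·e^(−0.1262·15)) = 544000 / (1 + 21.47934·0.150619)
= 544000 / 4.2352 ≈ 128447.23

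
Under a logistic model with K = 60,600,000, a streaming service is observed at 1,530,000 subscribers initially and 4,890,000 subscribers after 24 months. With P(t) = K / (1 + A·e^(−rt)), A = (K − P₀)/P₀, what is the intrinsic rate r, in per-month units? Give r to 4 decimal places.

A = (60600000 − 1530000)/1530000 = 38.60784
4890000 = 60600000/(1 + 38.60784·e^(−r·24)) → e^(−24r) = (12.39264 − 1)/38.60784 = 0.295086
r = −ln(0.295086)/24 = 1.22049/24

r ≈ 0.0509 per month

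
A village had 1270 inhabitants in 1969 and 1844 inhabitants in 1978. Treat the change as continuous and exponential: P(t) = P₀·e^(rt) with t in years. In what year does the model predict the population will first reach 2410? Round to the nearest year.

year 1984

r = ln(1844/1270) / 9 = 0.37292/9 ≈ 0.041436 per year
t = ln(2410/1270) / r = 0.64061/0.041436 ≈ 15.46 years after 1969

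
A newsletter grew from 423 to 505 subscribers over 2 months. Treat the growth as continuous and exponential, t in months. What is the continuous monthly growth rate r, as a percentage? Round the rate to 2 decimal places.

r ≈ 8.86% per month

505 = 423 · e^(r·2)
e^(2r) = 505/423 = 1.19385
r = ln(1.19385) / 2 = 0.17719 / 2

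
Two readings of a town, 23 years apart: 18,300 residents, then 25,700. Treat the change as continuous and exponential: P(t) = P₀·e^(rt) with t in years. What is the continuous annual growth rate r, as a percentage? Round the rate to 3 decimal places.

r ≈ 1.476% per year

25700 = 18300 · e^(r·23)
e^(23r) = 25700/18300 = 1.40437
r = ln(1.40437) / 23 = 0.33959 / 23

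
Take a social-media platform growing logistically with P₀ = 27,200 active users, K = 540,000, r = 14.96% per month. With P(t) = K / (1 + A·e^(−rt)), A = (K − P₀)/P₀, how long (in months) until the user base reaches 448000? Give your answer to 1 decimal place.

t ≈ 30.2 months

A = (540000 − 27200)/27200 = 18.85294
448000 = 540000/(1 + 18.85294·e^(−0.1496t)) → 1 + 18.85294·e^(−0.1496t) = 1.20536
e^(−0.1496t) = 0.010893 → t = ln(91.80563)/0.1496 = 4.51967/0.1496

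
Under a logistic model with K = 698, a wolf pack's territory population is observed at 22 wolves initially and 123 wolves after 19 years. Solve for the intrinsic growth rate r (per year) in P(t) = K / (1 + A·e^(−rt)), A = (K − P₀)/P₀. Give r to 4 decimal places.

r ≈ 0.0991 per year

A = (698 − 22)/22 = 30.72727
123 = 698/(1 + 30.72727·e^(−r·19)) → e^(−19r) = (5.6748 − 1)/30.72727 = 0.152138
r = −ln(0.152138)/19 = 1.88296/19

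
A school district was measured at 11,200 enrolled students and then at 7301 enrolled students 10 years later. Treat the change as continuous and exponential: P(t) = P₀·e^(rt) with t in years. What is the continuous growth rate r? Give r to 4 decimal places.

r ≈ -0.0428 per year

7301 = 11200 · e^(r·10)
e^(10r) = 7301/11200 = 0.65187
r = ln(0.65187) / 10 = -0.4279 / 10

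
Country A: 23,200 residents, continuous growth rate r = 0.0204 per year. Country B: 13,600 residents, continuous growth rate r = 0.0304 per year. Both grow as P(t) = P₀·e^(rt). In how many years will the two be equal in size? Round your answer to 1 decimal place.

23200·e^(0.0204t) = 13600·e^(0.0304t)
23200/13600 = e^((0.0304 − 0.0204)t) → ln(1.70588) = 0.01·t
t = 0.53408 / 0.01

t ≈ 53.4 years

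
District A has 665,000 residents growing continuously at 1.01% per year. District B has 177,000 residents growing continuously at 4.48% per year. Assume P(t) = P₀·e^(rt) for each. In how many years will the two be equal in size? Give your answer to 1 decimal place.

t ≈ 38.1 years

665000·e^(0.0101t) = 177000·e^(0.0448t)
665000/177000 = e^((0.0448 − 0.0101)t) → ln(3.75706) = 0.0347·t
t = 1.32364 / 0.0347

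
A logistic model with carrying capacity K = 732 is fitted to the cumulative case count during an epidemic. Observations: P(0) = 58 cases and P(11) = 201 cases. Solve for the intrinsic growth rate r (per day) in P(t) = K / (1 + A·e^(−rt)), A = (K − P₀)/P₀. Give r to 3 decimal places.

r ≈ 0.135 per day

A = (732 − 58)/58 = 11.62069
201 = 732/(1 + 11.62069·e^(−r·11)) → e^(−11r) = (3.64179 − 1)/11.62069 = 0.227335
r = −ln(0.227335)/11 = 1.48133/11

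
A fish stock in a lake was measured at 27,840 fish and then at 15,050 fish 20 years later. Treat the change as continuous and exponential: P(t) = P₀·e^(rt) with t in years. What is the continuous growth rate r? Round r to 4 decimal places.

r ≈ -0.0308 per year

15050 = 27840 · e^(r·20)
e^(20r) = 15050/27840 = 0.54059
r = ln(0.54059) / 20 = -0.6151 / 20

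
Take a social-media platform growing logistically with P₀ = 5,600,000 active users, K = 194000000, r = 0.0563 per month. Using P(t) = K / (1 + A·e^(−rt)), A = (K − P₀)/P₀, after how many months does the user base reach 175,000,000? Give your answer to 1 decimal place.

t ≈ 101.9 months

A = (194000000 − 5600000)/5600000 = 33.64286
175000000 = 194000000/(1 + 33.64286·e^(−0.0563t)) → 1 + 33.64286·e^(−0.0563t) = 1.10857
e^(−0.0563t) = 0.003227 → t = ln(309.86842)/0.0563 = 5.73615/0.0563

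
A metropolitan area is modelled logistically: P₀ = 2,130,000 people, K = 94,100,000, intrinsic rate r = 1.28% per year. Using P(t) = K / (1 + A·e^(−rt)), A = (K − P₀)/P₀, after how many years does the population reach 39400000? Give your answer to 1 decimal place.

t ≈ 268.5 years

A = (94100000 − 2130000)/2130000 = 43.1784
39400000 = 94100000/(1 + 43.1784·e^(−0.0128t)) → 1 + 43.1784·e^(−0.0128t) = 2.38832
e^(−0.0128t) = 0.032153 → t = ln(31.10108)/0.0128 = 3.43724/0.0128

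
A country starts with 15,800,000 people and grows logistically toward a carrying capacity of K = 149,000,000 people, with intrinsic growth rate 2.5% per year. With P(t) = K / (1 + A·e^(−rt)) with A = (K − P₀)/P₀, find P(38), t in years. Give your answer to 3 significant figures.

A = (149000000 − 15800000)/15800000 = 8.43038
P(38) = 149000000 / (1 + 8.43038·e^(−0.025·38)) = 149000000 / (1 + 8.43038·0.386741)
= 149000000 / 4.26037 ≈ 34973457.92

≈ 35,000,000 people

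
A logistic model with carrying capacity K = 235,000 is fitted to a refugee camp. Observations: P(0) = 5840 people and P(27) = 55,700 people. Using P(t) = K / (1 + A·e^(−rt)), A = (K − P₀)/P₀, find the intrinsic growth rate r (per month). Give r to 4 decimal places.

r ≈ 0.0926 per month

A = (235000 − 5840)/5840 = 39.23973
55700 = 235000/(1 + 39.23973·e^(−r·27)) → e^(−27r) = (4.21903 − 1)/39.23973 = 0.082035
r = −ln(0.082035)/27 = 2.50061/27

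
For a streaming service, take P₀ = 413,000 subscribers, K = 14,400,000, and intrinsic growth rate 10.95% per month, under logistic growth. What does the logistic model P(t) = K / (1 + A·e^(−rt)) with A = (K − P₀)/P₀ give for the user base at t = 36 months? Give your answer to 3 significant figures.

≈ 8,690,000 subscribers

A = (14400000 − 413000)/413000 = 33.86683
P(36) = 14400000 / (1 + 33.86683·e^(−0.1095·36)) = 14400000 / (1 + 33.86683·0.019409)
= 14400000 / 1.65733 ≈ 8688656.32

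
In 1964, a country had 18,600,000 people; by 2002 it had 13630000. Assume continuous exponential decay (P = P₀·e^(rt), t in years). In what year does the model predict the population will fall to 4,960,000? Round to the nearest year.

r = ln(13630000/18600000) / 38 = -0.31089/38 ≈ -0.008181 per year
t = ln(4960000/18600000) / r = -1.32176/-0.008181 ≈ 161.56 years after 1964

year 2126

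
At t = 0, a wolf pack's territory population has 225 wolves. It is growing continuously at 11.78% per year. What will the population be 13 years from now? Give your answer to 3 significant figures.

≈ 1,040 wolves

P(13) = 225 · e^(0.1178·13) = 225 · e^(1.5314)
= 225 · 4.62465 ≈ 1040.55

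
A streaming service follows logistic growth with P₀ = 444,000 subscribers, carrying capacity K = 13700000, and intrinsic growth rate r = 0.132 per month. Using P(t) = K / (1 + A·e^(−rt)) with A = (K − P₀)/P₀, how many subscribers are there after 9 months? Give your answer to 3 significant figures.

A = (13700000 − 444000)/444000 = 29.85586
P(9) = 13700000 / (1 + 29.85586·e^(−0.132·9)) = 13700000 / (1 + 29.85586·0.30483)
= 13700000 / 10.10097 ≈ 1356305.39

≈ 1,360,000 subscribers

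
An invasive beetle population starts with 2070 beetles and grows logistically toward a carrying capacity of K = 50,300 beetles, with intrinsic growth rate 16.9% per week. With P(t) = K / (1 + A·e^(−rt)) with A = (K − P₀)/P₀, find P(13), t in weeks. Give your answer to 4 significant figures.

A = (50300 − 2070)/2070 = 23.29952
P(13) = 50300 / (1 + 23.29952·e^(−0.169·13)) = 50300 / (1 + 23.29952·0.111136)
= 50300 / 3.58942 ≈ 14013.42

≈ 14,010 beetles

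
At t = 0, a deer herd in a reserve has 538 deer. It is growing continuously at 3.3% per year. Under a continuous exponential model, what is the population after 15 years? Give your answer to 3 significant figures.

P(15) = 538 · e^(0.033·15) = 538 · e^(0.495)
= 538 · 1.6405 ≈ 882.59

≈ 883 deer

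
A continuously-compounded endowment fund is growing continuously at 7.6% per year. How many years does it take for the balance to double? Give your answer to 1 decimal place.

doubling time = ln(2) / |r| = 0.69315 / 0.076

doubling time ≈ 9.1 years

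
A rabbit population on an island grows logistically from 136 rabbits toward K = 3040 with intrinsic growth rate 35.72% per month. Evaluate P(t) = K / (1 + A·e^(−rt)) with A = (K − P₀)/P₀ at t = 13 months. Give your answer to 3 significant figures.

A = (3040 − 136)/136 = 21.35294
P(13) = 3040 / (1 + 21.35294·e^(−0.3572·13)) = 3040 / (1 + 21.35294·0.009623)
= 3040 / 1.20548 ≈ 2521.82

≈ 2,520 rabbits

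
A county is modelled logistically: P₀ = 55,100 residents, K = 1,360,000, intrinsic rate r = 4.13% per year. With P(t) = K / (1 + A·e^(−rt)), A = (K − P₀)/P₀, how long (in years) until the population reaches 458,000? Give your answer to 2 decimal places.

A = (1360000 − 55100)/55100 = 23.6824
458000 = 1360000/(1 + 23.6824·e^(−0.0413t)) → 1 + 23.6824·e^(−0.0413t) = 2.96943
e^(−0.0413t) = 0.08316 → t = ln(12.02499)/0.0413 = 2.48699/0.0413

t ≈ 60.22 years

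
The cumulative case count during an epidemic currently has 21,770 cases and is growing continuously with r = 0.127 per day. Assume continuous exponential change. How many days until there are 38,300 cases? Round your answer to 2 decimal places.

38300 = 21770 · e^(0.127·t)
t = ln(38300/21770) / 0.127 = ln(1.7593) / 0.127 = 0.56492 / 0.127

t ≈ 4.45 days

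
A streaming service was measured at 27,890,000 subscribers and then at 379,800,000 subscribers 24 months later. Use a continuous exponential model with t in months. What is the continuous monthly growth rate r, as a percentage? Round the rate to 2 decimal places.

r ≈ 10.88% per month

379800000 = 27890000 · e^(r·24)
e^(24r) = 379800000/27890000 = 13.61778
r = ln(13.61778) / 24 = 2.61138 / 24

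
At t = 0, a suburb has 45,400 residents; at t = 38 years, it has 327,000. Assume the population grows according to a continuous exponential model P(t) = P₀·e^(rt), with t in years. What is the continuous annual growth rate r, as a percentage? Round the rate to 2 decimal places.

327000 = 45400 · e^(r·38)
e^(38r) = 327000/45400 = 7.20264
r = ln(7.20264) / 38 = 1.97445 / 38

r ≈ 5.20% per year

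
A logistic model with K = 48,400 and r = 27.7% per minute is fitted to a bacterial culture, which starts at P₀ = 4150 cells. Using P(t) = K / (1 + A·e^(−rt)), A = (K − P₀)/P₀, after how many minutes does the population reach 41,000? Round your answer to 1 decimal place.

t ≈ 14.7 minutes

A = (48400 − 4150)/4150 = 10.66265
41000 = 48400/(1 + 10.66265·e^(−0.277t)) → 1 + 10.66265·e^(−0.277t) = 1.18049
e^(−0.277t) = 0.016927 → t = ln(59.07685)/0.277 = 4.07884/0.277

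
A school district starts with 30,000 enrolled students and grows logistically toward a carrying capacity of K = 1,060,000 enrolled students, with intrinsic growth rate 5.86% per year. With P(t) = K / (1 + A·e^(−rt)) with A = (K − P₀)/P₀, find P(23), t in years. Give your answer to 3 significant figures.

≈ 107,000 enrolled students

A = (1060000 − 30000)/30000 = 34.33333
P(23) = 1060000 / (1 + 34.33333·e^(−0.0586·23)) = 1060000 / (1 + 34.33333·0.259811)
= 1060000 / 9.92019 ≈ 106852.84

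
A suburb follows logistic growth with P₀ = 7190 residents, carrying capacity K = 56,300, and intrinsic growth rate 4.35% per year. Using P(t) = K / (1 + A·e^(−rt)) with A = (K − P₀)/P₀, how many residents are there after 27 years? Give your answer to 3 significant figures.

A = (56300 − 7190)/7190 = 6.83032
P(27) = 56300 / (1 + 6.83032·e^(−0.0435·27)) = 56300 / (1 + 6.83032·0.308973)
= 56300 / 3.11039 ≈ 18100.64

≈ 18,100 residents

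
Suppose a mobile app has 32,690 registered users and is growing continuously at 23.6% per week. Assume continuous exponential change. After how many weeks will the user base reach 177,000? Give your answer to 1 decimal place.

177000 = 32690 · e^(0.236·t)
t = ln(177000/32690) / 0.236 = ln(5.4145) / 0.236 = 1.68908 / 0.236

t ≈ 7.2 weeks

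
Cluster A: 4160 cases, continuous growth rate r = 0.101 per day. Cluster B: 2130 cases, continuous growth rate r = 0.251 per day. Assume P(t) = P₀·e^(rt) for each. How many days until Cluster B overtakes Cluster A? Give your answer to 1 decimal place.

t ≈ 4.5 days

4160·e^(0.101t) = 2130·e^(0.251t)
4160/2130 = e^((0.251 − 0.101)t) → ln(1.95305) = 0.15·t
t = 0.66939 / 0.15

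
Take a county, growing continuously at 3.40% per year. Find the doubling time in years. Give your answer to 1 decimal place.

doubling time ≈ 20.4 years

doubling time = ln(2) / |r| = 0.69315 / 0.034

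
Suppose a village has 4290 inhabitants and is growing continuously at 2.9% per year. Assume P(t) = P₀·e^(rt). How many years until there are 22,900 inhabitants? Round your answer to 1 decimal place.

t ≈ 57.8 years

22900 = 4290 · e^(0.029·t)
t = ln(22900/4290) / 0.029 = ln(5.338) / 0.029 = 1.67485 / 0.029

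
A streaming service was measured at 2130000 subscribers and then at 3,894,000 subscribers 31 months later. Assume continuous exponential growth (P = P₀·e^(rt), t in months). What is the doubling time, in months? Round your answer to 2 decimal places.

doubling time ≈ 35.62 months

r = ln(3894000/2130000) / 31 = ln(1.82817) / 31 ≈ 0.019462 per month
doubling time = ln 2 / |r| = 0.69315 / 0.019462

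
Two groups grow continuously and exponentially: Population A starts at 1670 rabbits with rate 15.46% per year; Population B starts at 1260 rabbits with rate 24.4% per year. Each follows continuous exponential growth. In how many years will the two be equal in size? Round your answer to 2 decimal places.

1670·e^(0.1546t) = 1260·e^(0.244t)
1670/1260 = e^((0.244 − 0.1546)t) → ln(1.3254) = 0.0894·t
t = 0.28171 / 0.0894

t ≈ 3.15 years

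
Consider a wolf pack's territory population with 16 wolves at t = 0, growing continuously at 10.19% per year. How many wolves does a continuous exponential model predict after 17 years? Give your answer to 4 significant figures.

P(17) = 16 · e^(0.1019·17) = 16 · e^(1.7323)
= 16 · 5.65364 ≈ 90.46

≈ 90.46 wolves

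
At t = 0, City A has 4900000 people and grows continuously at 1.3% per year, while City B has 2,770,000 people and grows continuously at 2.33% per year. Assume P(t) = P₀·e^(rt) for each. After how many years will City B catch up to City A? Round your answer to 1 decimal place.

t ≈ 55.4 years

4900000·e^(0.013t) = 2770000·e^(0.0233t)
4900000/2770000 = e^((0.0233 − 0.013)t) → ln(1.76895) = 0.0103·t
t = 0.57039 / 0.0103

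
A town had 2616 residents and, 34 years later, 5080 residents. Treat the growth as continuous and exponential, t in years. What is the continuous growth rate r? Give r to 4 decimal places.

r ≈ 0.0195 per year

5080 = 2616 · e^(r·34)
e^(34r) = 5080/2616 = 1.9419
r = ln(1.9419) / 34 = 0.66366 / 34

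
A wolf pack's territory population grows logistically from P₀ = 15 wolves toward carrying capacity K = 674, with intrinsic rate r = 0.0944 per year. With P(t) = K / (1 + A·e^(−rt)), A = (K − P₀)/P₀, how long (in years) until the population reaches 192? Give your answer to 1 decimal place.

A = (674 − 15)/15 = 43.93333
192 = 674/(1 + 43.93333·e^(−0.0944t)) → 1 + 43.93333·e^(−0.0944t) = 3.51042
e^(−0.0944t) = 0.057142 → t = ln(17.50041)/0.0944 = 2.86222/0.0944

t ≈ 30.3 years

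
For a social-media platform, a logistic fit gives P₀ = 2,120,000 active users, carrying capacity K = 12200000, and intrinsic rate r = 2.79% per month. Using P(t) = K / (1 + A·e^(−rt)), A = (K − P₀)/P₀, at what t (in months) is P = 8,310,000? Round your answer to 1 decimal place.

A = (12200000 − 2120000)/2120000 = 4.75472
8310000 = 12200000/(1 + 4.75472·e^(−0.0279t)) → 1 + 4.75472·e^(−0.0279t) = 1.46811
e^(−0.0279t) = 0.098452 → t = ln(10.15725)/0.0279 = 2.31819/0.0279

t ≈ 83.1 months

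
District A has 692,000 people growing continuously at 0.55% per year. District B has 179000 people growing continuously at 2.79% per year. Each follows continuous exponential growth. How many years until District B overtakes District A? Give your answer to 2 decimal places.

692000·e^(0.0055t) = 179000·e^(0.0279t)
692000/179000 = e^((0.0279 − 0.0055)t) → ln(3.86592) = 0.0224·t
t = 1.3522 / 0.0224

t ≈ 60.37 years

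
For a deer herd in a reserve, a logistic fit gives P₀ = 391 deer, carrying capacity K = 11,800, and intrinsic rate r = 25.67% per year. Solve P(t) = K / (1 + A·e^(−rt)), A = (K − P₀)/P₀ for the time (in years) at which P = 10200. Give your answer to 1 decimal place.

A = (11800 − 391)/391 = 29.17903
10200 = 11800/(1 + 29.17903·e^(−0.2567t)) → 1 + 29.17903·e^(−0.2567t) = 1.15686
e^(−0.2567t) = 0.005376 → t = ln(186.0163)/0.2567 = 5.22583/0.2567

t ≈ 20.4 years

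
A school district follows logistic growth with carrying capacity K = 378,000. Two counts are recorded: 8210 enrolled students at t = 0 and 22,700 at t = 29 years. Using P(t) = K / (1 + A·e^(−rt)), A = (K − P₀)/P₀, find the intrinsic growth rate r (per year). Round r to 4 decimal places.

A = (378000 − 8210)/8210 = 45.04141
22700 = 378000/(1 + 45.04141·e^(−r·29)) → e^(−29r) = (16.65198 − 1)/45.04141 = 0.347502
r = −ln(0.347502)/29 = 1.05698/29

r ≈ 0.0364 per year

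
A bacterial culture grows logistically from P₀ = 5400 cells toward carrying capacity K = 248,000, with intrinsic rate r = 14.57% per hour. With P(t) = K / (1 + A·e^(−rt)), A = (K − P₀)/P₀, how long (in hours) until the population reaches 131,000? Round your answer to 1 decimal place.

t ≈ 26.9 hours

A = (248000 − 5400)/5400 = 44.92593
131000 = 248000/(1 + 44.92593·e^(−0.1457t)) → 1 + 44.92593·e^(−0.1457t) = 1.89313
e^(−0.1457t) = 0.01988 → t = ln(50.30168)/0.1457 = 3.91804/0.1457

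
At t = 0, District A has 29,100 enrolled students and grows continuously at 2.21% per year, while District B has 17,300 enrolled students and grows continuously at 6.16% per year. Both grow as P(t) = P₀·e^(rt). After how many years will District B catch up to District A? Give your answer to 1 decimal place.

t ≈ 13.2 years

29100·e^(0.0221t) = 17300·e^(0.0616t)
29100/17300 = e^((0.0616 − 0.0221)t) → ln(1.68208) = 0.0395·t
t = 0.52003 / 0.0395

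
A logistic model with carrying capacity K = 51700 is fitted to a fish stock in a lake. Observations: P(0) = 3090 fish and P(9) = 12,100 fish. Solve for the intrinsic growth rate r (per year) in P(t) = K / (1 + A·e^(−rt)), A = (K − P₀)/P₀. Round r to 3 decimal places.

r ≈ 0.174 per year

A = (51700 − 3090)/3090 = 15.73139
12100 = 51700/(1 + 15.73139·e^(−r·9)) → e^(−9r) = (4.27273 − 1)/15.73139 = 0.208038
r = −ln(0.208038)/9 = 1.57003/9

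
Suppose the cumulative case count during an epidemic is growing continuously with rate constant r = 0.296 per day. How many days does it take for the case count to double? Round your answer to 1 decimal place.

doubling time = ln(2) / |r| = 0.69315 / 0.296

doubling time ≈ 2.3 days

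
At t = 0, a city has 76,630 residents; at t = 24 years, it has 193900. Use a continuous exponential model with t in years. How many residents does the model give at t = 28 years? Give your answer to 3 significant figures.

r = ln(193900/76630) / 24 ≈ 0.038681 per year
P(28) = 76630 · e^(0.038681·28) = 76630 · 2.95376 ≈ 226346.77

≈ 226,000 residents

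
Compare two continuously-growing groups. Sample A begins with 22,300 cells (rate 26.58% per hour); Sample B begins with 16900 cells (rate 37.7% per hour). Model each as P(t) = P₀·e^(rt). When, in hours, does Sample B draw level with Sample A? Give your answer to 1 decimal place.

22300·e^(0.2658t) = 16900·e^(0.377t)
22300/16900 = e^((0.377 − 0.2658)t) → ln(1.31953) = 0.1112·t
t = 0.27727 / 0.1112

t ≈ 2.5 hours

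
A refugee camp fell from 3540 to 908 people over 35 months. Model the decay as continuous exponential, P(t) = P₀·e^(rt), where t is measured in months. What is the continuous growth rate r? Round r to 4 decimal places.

908 = 3540 · e^(r·35)
e^(35r) = 908/3540 = 0.2565
r = ln(0.2565) / 35 = -1.36064 / 35

r ≈ -0.0389 per month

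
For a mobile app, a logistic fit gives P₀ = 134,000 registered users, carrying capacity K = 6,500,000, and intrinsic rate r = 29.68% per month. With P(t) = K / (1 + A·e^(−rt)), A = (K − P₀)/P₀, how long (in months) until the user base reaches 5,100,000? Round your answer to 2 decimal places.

t ≈ 17.36 months

A = (6500000 − 134000)/134000 = 47.50746
5100000 = 6500000/(1 + 47.50746·e^(−0.2968t)) → 1 + 47.50746·e^(−0.2968t) = 1.27451
e^(−0.2968t) = 0.005778 → t = ln(173.0629)/0.2968 = 5.15366/0.2968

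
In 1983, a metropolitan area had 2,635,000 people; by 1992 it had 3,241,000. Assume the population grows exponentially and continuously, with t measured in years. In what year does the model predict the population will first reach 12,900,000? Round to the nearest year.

year 2052

r = ln(3241000/2635000) / 9 = 0.207/9 ≈ 0.023 per year
t = ln(12900000/2635000) / r = 1.58834/0.023 ≈ 69.06 years after 1983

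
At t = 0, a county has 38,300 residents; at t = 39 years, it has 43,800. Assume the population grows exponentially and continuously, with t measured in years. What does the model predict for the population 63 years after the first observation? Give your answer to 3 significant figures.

r = ln(43800/38300) / 39 ≈ 0.003441 per year
P(63) = 38300 · e^(0.003441·63) = 38300 · 1.24204 ≈ 47570.3

≈ 47,600 residents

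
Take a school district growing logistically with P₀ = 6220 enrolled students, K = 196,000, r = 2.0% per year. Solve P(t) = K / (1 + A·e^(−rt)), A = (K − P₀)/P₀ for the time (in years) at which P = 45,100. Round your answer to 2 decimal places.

t ≈ 110.52 years

A = (196000 − 6220)/6220 = 30.51125
45100 = 196000/(1 + 30.51125·e^(−0.02t)) → 1 + 30.51125·e^(−0.02t) = 4.3459
e^(−0.02t) = 0.109661 → t = ln(9.119)/0.02 = 2.21036/0.02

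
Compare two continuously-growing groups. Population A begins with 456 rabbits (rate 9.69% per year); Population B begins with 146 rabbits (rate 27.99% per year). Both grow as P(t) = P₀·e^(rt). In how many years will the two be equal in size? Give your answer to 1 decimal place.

456·e^(0.0969t) = 146·e^(0.2799t)
456/146 = e^((0.2799 − 0.0969)t) → ln(3.12329) = 0.183·t
t = 1.13889 / 0.183

t ≈ 6.2 years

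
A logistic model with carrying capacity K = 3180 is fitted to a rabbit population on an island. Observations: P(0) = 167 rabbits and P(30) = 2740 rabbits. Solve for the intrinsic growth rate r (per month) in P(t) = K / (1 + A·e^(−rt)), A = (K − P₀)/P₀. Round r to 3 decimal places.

A = (3180 − 167)/167 = 18.04192
2740 = 3180/(1 + 18.04192·e^(−r·30)) → e^(−30r) = (1.16058 − 1)/18.04192 = 0.008901
r = −ln(0.008901)/30 = 4.72164/30

r ≈ 0.157 per month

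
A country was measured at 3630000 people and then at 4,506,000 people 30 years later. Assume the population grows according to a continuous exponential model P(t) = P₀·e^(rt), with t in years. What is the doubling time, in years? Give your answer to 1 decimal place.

doubling time ≈ 96.2 years

r = ln(4506000/3630000) / 30 = ln(1.24132) / 30 ≈ 0.007206 per year
doubling time = ln 2 / |r| = 0.69315 / 0.007206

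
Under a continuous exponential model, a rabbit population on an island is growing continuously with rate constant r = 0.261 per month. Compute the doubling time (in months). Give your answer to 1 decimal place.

doubling time ≈ 2.7 months

doubling time = ln(2) / |r| = 0.69315 / 0.261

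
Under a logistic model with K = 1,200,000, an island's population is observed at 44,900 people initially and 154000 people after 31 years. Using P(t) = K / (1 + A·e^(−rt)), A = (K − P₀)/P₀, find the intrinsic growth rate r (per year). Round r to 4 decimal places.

A = (1200000 − 44900)/44900 = 25.72606
154000 = 1200000/(1 + 25.72606·e^(−r·31)) → e^(−31r) = (7.79221 − 1)/25.72606 = 0.264021
r = −ln(0.264021)/31 = 1.33173/31

r ≈ 0.0430 per year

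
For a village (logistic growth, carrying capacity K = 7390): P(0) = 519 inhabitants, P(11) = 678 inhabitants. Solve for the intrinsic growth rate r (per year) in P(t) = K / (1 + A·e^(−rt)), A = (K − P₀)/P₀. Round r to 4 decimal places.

A = (7390 − 519)/519 = 13.23892
678 = 7390/(1 + 13.23892·e^(−r·11)) → e^(−11r) = (10.89971 − 1)/13.23892 = 0.747773
r = −ln(0.747773)/11 = 0.29066/11

r ≈ 0.0264 per year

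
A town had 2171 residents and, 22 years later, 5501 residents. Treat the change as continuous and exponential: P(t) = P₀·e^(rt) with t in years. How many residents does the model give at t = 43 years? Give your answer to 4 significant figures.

≈ 13,360 residents

r = ln(5501/2171) / 22 ≈ 0.042261 per year
P(43) = 2171 · e^(0.042261·43) = 2171 · 6.15474 ≈ 13361.95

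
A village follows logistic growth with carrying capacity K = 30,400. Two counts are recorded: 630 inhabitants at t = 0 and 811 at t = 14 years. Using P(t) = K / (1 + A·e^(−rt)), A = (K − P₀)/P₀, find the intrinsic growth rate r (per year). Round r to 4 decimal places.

A = (30400 − 630)/630 = 47.25397
811 = 30400/(1 + 47.25397·e^(−r·14)) → e^(−14r) = (37.48459 − 1)/47.25397 = 0.772096
r = −ln(0.772096)/14 = 0.25865/14

r ≈ 0.0185 per year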